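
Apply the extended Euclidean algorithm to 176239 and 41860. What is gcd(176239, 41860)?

7

Apply Euclid's algorithm to 176239 and 41860:
176239 = 4·41860 + 8799
41860 = 4·8799 + 6664
8799 = 1·6664 + 2135
6664 = 3·2135 + 259
2135 = 8·259 + 63
259 = 4·63 + 7
63 = 9·7 + 0
gcd(176239, 41860) = 7.
Working backward:
7 = 259 − 4·63
7 = −4·2135 + 33·259
7 = 33·6664 − 103·2135
7 = −103·8799 + 136·6664
7 = 136·41860 − 647·8799
7 = −647·176239 + 2724·41860
So 7 = (-647)·176239 + (2724)·41860.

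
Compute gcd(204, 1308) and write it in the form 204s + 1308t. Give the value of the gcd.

Euclidean algorithm:
1308 = 6×204 + 84
204 = 2×84 + 36
84 = 2×36 + 12
36 = 3×12 + 0
gcd(204, 1308) = 12.
Express as a combination:
12 = 84 − 2·36
12 = −2·204 + 5·84
12 = 5·1308 − 32·204
So 12 = (5)·1308 + (-32)·204.

12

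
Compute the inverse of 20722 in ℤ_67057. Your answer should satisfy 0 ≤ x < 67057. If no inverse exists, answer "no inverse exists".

35729

Run Euclid on (67057, 20722):
67057 = 3·20722 + 4891
20722 = 4·4891 + 1158
4891 = 4·1158 + 259
1158 = 4·259 + 122
259 = 2·122 + 15
122 = 8·15 + 2
15 = 7·2 + 1
2 = 2·1 + 0
The gcd is 1. Working backward:
1 = 15 − 7·2
1 = −7·122 + 57·15
1 = 57·259 − 121·122
1 = −121·1158 + 541·259
1 = 541·4891 − 2285·1158
1 = −2285·20722 + 9681·4891
1 = 9681·67057 − 31328·20722
Thus 20722·(-31328) ≡ 1 (mod 67057); reducing, -31328 mod 67057 = 35729.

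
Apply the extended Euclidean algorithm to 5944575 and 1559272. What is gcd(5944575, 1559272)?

13

Repeated division:
5944575 = 3*1559272 + 1266759
1559272 = 1*1266759 + 292513
1266759 = 4*292513 + 96707
292513 = 3*96707 + 2392
96707 = 40*2392 + 1027
2392 = 2*1027 + 338
1027 = 3*338 + 13
338 = 26*13 + 0
gcd(5944575, 1559272) = 13.
Working backward:
13 = 1027 − 3·338
13 = −3·2392 + 7·1027
13 = 7·96707 − 283·2392
13 = −283·292513 + 856·96707
13 = 856·1266759 − 3707·292513
13 = −3707·1559272 + 4563·1266759
13 = 4563·5944575 − 17396·1559272
So 13 = (4563)·5944575 + (-17396)·1559272.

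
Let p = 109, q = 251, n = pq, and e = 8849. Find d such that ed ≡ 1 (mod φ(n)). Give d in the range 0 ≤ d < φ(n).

22649

φ(n) = (p−1)(q−1) = 108·250 = 27000.
Need d with 8849·d ≡ 1 (mod 27000). Apply the extended Euclidean algorithm:
27000 = 3·8849 + 453
8849 = 19·453 + 242
453 = 1·242 + 211
242 = 1·211 + 31
211 = 6·31 + 25
31 = 1·25 + 6
25 = 4·6 + 1
6 = 6·1 + 0
Back-substitute:
1 = 25 − 4·6
1 = −4·31 + 5·25
1 = 5·211 − 34·31
1 = −34·242 + 39·211
1 = 39·453 − 73·242
1 = −73·8849 + 1426·453
1 = 1426·27000 − 4351·8849
So 8849·(-4351) ≡ 1 (mod 27000), hence d ≡ -4351 ≡ 22649 (mod 27000).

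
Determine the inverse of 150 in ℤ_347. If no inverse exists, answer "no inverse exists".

Apply the Euclidean algorithm to 347 and 150:
347 = 2·150 + 47
150 = 3·47 + 9
47 = 5·9 + 2
9 = 4·2 + 1
2 = 2·1 + 0
The gcd is 1. Working backward:
1 = 9 − 4·2
1 = −4·47 + 21·9
1 = 21·150 − 67·47
1 = −67·347 + 155·150
So 150·155 ≡ 1 (mod 347).

155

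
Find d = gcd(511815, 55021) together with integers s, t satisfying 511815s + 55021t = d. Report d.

Euclidean algorithm:
511815 = 9*55021 + 16626
55021 = 3*16626 + 5143
16626 = 3*5143 + 1197
5143 = 4*1197 + 355
1197 = 3*355 + 132
355 = 2*132 + 91
132 = 1*91 + 41
91 = 2*41 + 9
41 = 4*9 + 5
9 = 1*5 + 4
5 = 1*4 + 1
4 = 4*1 + 0
gcd(511815, 55021) = 1.
Express as a combination:
1 = 5 − 4
1 = −9 + 2·5
1 = 2·41 − 9·9
1 = −9·91 + 20·41
1 = 20·132 − 29·91
1 = −29·355 + 78·132
1 = 78·1197 − 263·355
1 = −263·5143 + 1130·1197
1 = 1130·16626 − 3653·5143
1 = −3653·55021 + 12089·16626
1 = 12089·511815 − 112454·55021
So 1 = (12089)·511815 + (-112454)·55021.

1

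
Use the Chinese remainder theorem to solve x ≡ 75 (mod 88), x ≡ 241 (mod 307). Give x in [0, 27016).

24187

Write x = 75 + 88·k. Then 88·k ≡ 241 − 75 ≡ 166 (mod 307).
Need 88⁻¹ mod 307. Extended Euclid on (307, 88):
307 = 3*88 + 43
88 = 2*43 + 2
43 = 21*2 + 1
2 = 2*1 + 0
Back-substitute:
1 = 43 − 21·2
1 = −21·88 + 43·43
1 = 43·307 − 150·88
88⁻¹ ≡ 157 (mod 307), so k ≡ 157·166 ≡ 274 (mod 307).
x = 75 + 88·274 = 24187.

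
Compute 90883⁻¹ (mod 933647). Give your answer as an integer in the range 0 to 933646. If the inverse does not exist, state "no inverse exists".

Euclidean algorithm on 933647, 90883:
933647 = 10·90883 + 24817
90883 = 3·24817 + 16432
24817 = 1·16432 + 8385
16432 = 1·8385 + 8047
8385 = 1·8047 + 338
8047 = 23·338 + 273
338 = 1·273 + 65
273 = 4·65 + 13
65 = 5·13 + 0
gcd(90883, 933647) = 13 ≠ 1, so 90883 has no multiplicative inverse modulo 933647.

no inverse exists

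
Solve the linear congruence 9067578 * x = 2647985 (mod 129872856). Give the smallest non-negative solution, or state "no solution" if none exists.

no solution

gcd(9067578, 129872856):
129872856 = 14·9067578 + 2926764
9067578 = 3·2926764 + 287286
2926764 = 10·287286 + 53904
287286 = 5·53904 + 17766
53904 = 3·17766 + 606
17766 = 29·606 + 192
606 = 3·192 + 30
192 = 6·30 + 12
30 = 2·12 + 6
12 = 2·6 + 0
gcd = 6, but 6 ∤ 2647985, so the congruence has no solution.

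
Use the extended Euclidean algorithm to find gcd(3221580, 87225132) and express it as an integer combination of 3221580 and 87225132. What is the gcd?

Euclidean algorithm:
87225132 = 27·3221580 + 242472
3221580 = 13·242472 + 69444
242472 = 3·69444 + 34140
69444 = 2·34140 + 1164
34140 = 29·1164 + 384
1164 = 3·384 + 12
384 = 32·12 + 0
gcd(3221580, 87225132) = 12.
Back-substituting:
12 = 1164 − 3·384
12 = −3·34140 + 88·1164
12 = 88·69444 − 179·34140
12 = −179·242472 + 625·69444
12 = 625·3221580 − 8304·242472
12 = −8304·87225132 + 224833·3221580
So 12 = (-8304)·87225132 + (224833)·3221580.

12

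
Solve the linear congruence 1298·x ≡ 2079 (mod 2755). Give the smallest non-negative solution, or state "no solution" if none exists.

First find gcd(1298, 2755):
2755 = 2·1298 + 159
1298 = 8·159 + 26
159 = 6·26 + 3
26 = 8·3 + 2
3 = 1·2 + 1
2 = 2·1 + 0
gcd = 1, so a unique solution mod 2755 exists.
Back-substitute for the Bézout coefficients:
1 = 3 − 2
1 = −26 + 9·3
1 = 9·159 − 55·26
1 = −55·1298 + 449·159
1 = 449·2755 − 953·1298
So 1298·(-953) ≡ 1 (mod 2755), giving 1298⁻¹ ≡ 1802.
x ≡ 1298⁻¹·2079 ≡ 1802·2079 ≡ 2313 (mod 2755).

2313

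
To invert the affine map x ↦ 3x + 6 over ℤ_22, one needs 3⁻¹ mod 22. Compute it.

15

gcd(22, 3) by repeated division:
22 = 7*3 + 1
3 = 3*1 + 0
gcd = 1, so the inverse exists. Back-substitute:
1 = 22 − 7·3
So 3·(-7) ≡ 1 (mod 22), and -7 ≡ 15 (mod 22).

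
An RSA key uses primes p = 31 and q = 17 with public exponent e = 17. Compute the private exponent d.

113

φ(n) = (p−1)(q−1) = 30·16 = 480.
Need d with 17·d ≡ 1 (mod 480). Apply the extended Euclidean algorithm:
480 = 28×17 + 4
17 = 4×4 + 1
4 = 4×1 + 0
Back-substitute:
1 = 17 − 4·4
1 = −4·480 + 113·17
So 17·113 ≡ 1 (mod 480), hence d = 113.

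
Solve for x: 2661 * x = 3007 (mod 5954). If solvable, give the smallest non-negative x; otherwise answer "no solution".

First find gcd(2661, 5954):
5954 = 2·2661 + 632
2661 = 4·632 + 133
632 = 4·133 + 100
133 = 1·100 + 33
100 = 3·33 + 1
33 = 33·1 + 0
gcd = 1, so a unique solution mod 5954 exists.
Back-substitute for the Bézout coefficients:
1 = 100 − 3·33
1 = −3·133 + 4·100
1 = 4·632 − 19·133
1 = −19·2661 + 80·632
1 = 80·5954 − 179·2661
So 2661·(-179) ≡ 1 (mod 5954), giving 2661⁻¹ ≡ 5775.
x ≡ 2661⁻¹·3007 ≡ 5775·3007 ≡ 3561 (mod 5954).

3561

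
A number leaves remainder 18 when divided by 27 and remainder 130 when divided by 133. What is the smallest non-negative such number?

396

Write x = 18 + 27·k. Then 27·k ≡ 130 − 18 ≡ 112 (mod 133).
Need 27⁻¹ mod 133. Extended Euclid on (133, 27):
133 = 4·27 + 25
27 = 1·25 + 2
25 = 12·2 + 1
2 = 2·1 + 0
Back-substitute:
1 = 25 − 12·2
1 = −12·27 + 13·25
1 = 13·133 − 64·27
27⁻¹ ≡ 69 (mod 133), so k ≡ 69·112 ≡ 14 (mod 133).
x = 18 + 27·14 = 396.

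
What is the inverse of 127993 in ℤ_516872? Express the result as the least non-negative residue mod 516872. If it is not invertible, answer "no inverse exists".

16561

Run Euclid on (516872, 127993):
516872 = 4·127993 + 4900
127993 = 26·4900 + 593
4900 = 8·593 + 156
593 = 3·156 + 125
156 = 1·125 + 31
125 = 4·31 + 1
31 = 31·1 + 0
Since gcd(127993, 516872) = 1, back-substitute to write 1 as a combination:
1 = 125 − 4·31
1 = −4·156 + 5·125
1 = 5·593 − 19·156
1 = −19·4900 + 157·593
1 = 157·127993 − 4101·4900
1 = −4101·516872 + 16561·127993
So 127993·16561 ≡ 1 (mod 516872).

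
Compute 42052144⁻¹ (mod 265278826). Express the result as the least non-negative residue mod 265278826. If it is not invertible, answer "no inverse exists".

Euclidean algorithm on 265278826, 42052144:
265278826 = 6·42052144 + 12965962
42052144 = 3·12965962 + 3154258
12965962 = 4·3154258 + 348930
3154258 = 9·348930 + 13888
348930 = 25·13888 + 1730
13888 = 8·1730 + 48
1730 = 36·48 + 2
48 = 24·2 + 0
Since gcd = 2 > 1, 42052144 is not a unit mod 265278826.

no inverse exists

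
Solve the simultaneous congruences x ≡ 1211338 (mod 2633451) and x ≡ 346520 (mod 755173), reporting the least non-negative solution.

Write x = 1211338 + 2633451·k. Then 2633451·k ≡ 346520 − 1211338 ≡ 645528 (mod 755173).
Need 2633451⁻¹ mod 755173. Extended Euclid on (755173, 367932):
755173 = 2×367932 + 19309
367932 = 19×19309 + 1061
19309 = 18×1061 + 211
1061 = 5×211 + 6
211 = 35×6 + 1
6 = 6×1 + 0
Back-substitute:
1 = 211 − 35·6
1 = −35·1061 + 176·211
1 = 176·19309 − 3203·1061
1 = −3203·367932 + 61033·19309
1 = 61033·755173 − 125269·367932
2633451⁻¹ ≡ 629904 (mod 755173), so k ≡ 629904·645528 ≡ 32981 (mod 755173).
x = 1211338 + 2633451·32981 = 86855058769.

86855058769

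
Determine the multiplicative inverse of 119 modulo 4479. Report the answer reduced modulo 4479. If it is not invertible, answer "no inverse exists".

Extended Euclidean algorithm:
4479 = 37×119 + 76
119 = 1×76 + 43
76 = 1×43 + 33
43 = 1×33 + 10
33 = 3×10 + 3
10 = 3×3 + 1
3 = 3×1 + 0
The gcd is 1. Working backward:
1 = 10 − 3·3
1 = −3·33 + 10·10
1 = 10·43 − 13·33
1 = −13·76 + 23·43
1 = 23·119 − 36·76
1 = −36·4479 + 1355·119
So 119·1355 ≡ 1 (mod 4479).

1355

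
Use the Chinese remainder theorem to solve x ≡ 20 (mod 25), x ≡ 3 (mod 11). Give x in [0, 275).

245

Write x = 20 + 25·k. Then 25·k ≡ 3 − 20 ≡ 5 (mod 11).
Need 25⁻¹ mod 11. Extended Euclid on (11, 3):
11 = 3*3 + 2
3 = 1*2 + 1
2 = 2*1 + 0
Back-substitute:
1 = 3 − 2
1 = −11 + 4·3
25⁻¹ ≡ 4 (mod 11), so k ≡ 4·5 ≡ 9 (mod 11).
x = 20 + 25·9 = 245.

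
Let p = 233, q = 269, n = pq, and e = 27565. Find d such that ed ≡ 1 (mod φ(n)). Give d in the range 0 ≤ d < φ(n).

φ(n) = (p−1)(q−1) = 232·268 = 62176.
Need d with 27565·d ≡ 1 (mod 62176). Apply the extended Euclidean algorithm:
62176 = 2·27565 + 7046
27565 = 3·7046 + 6427
7046 = 1·6427 + 619
6427 = 10·619 + 237
619 = 2·237 + 145
237 = 1·145 + 92
145 = 1·92 + 53
92 = 1·53 + 39
53 = 1·39 + 14
39 = 2·14 + 11
14 = 1·11 + 3
11 = 3·3 + 2
3 = 1·2 + 1
2 = 2·1 + 0
Back-substitute:
1 = 3 − 2
1 = −11 + 4·3
1 = 4·14 − 5·11
1 = −5·39 + 14·14
1 = 14·53 − 19·39
1 = −19·92 + 33·53
1 = 33·145 − 52·92
1 = −52·237 + 85·145
1 = 85·619 − 222·237
1 = −222·6427 + 2305·619
1 = 2305·7046 − 2527·6427
1 = −2527·27565 + 9886·7046
1 = 9886·62176 − 22299·27565
So 27565·(-22299) ≡ 1 (mod 62176), hence d ≡ -22299 ≡ 39877 (mod 62176).

39877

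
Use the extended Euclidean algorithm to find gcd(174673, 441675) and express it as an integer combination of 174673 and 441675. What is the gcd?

Apply Euclid's algorithm to 441675 and 174673:
441675 = 2×174673 + 92329
174673 = 1×92329 + 82344
92329 = 1×82344 + 9985
82344 = 8×9985 + 2464
9985 = 4×2464 + 129
2464 = 19×129 + 13
129 = 9×13 + 12
13 = 1×12 + 1
12 = 12×1 + 0
gcd(174673, 441675) = 1.
Express as a combination:
1 = 13 − 12
1 = −129 + 10·13
1 = 10·2464 − 191·129
1 = −191·9985 + 774·2464
1 = 774·82344 − 6383·9985
1 = −6383·92329 + 7157·82344
1 = 7157·174673 − 13540·92329
1 = −13540·441675 + 34237·174673
So 1 = (-13540)·441675 + (34237)·174673.

1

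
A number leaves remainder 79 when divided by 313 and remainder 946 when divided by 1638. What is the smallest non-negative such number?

51724

Write x = 79 + 313·k. Then 313·k ≡ 946 − 79 ≡ 867 (mod 1638).
Need 313⁻¹ mod 1638. Extended Euclid on (1638, 313):
1638 = 5×313 + 73
313 = 4×73 + 21
73 = 3×21 + 10
21 = 2×10 + 1
10 = 10×1 + 0
Back-substitute:
1 = 21 − 2·10
1 = −2·73 + 7·21
1 = 7·313 − 30·73
1 = −30·1638 + 157·313
313⁻¹ ≡ 157 (mod 1638), so k ≡ 157·867 ≡ 165 (mod 1638).
x = 79 + 313·165 = 51724.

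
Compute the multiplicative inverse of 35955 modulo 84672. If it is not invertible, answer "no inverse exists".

no inverse exists

Euclidean algorithm on 84672, 35955:
84672 = 2*35955 + 12762
35955 = 2*12762 + 10431
12762 = 1*10431 + 2331
10431 = 4*2331 + 1107
2331 = 2*1107 + 117
1107 = 9*117 + 54
117 = 2*54 + 9
54 = 6*9 + 0
The gcd is 9, not 1, hence no inverse exists.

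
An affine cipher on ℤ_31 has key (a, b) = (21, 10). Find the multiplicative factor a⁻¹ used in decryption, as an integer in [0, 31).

3

Apply the Euclidean algorithm to 31 and 21:
31 = 1×21 + 10
21 = 2×10 + 1
10 = 10×1 + 0
gcd = 1, so the inverse exists. Back-substitute:
1 = 21 − 2·10
1 = −2·31 + 3·21
So 21·3 ≡ 1 (mod 31).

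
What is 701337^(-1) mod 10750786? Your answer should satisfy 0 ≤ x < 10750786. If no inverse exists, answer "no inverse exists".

Run Euclid on (10750786, 701337):
10750786 = 15×701337 + 230731
701337 = 3×230731 + 9144
230731 = 25×9144 + 2131
9144 = 4×2131 + 620
2131 = 3×620 + 271
620 = 2×271 + 78
271 = 3×78 + 37
78 = 2×37 + 4
37 = 9×4 + 1
4 = 4×1 + 0
Since gcd(701337, 10750786) = 1, back-substitute to write 1 as a combination:
1 = 37 − 9·4
1 = −9·78 + 19·37
1 = 19·271 − 66·78
1 = −66·620 + 151·271
1 = 151·2131 − 519·620
1 = −519·9144 + 2227·2131
1 = 2227·230731 − 56194·9144
1 = −56194·701337 + 170809·230731
1 = 170809·10750786 − 2618329·701337
So 701337·(-2618329) ≡ 1 (mod 10750786), and -2618329 ≡ 8132457 (mod 10750786).

8132457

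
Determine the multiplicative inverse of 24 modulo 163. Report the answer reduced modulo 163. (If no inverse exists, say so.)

34

Extended Euclidean algorithm:
163 = 6×24 + 19
24 = 1×19 + 5
19 = 3×5 + 4
5 = 1×4 + 1
4 = 4×1 + 0
The gcd is 1. Working backward:
1 = 5 − 4
1 = −19 + 4·5
1 = 4·24 − 5·19
1 = −5·163 + 34·24
So 24·34 ≡ 1 (mod 163).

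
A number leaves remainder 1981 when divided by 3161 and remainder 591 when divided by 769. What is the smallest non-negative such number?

Write x = 1981 + 3161·k. Then 3161·k ≡ 591 − 1981 ≡ 148 (mod 769).
Need 3161⁻¹ mod 769. Extended Euclid on (769, 85):
769 = 9·85 + 4
85 = 21·4 + 1
4 = 4·1 + 0
Back-substitute:
1 = 85 − 21·4
1 = −21·769 + 190·85
3161⁻¹ ≡ 190 (mod 769), so k ≡ 190·148 ≡ 436 (mod 769).
x = 1981 + 3161·436 = 1380177.

1380177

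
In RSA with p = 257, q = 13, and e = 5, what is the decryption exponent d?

φ(n) = (p−1)(q−1) = 256·12 = 3072.
Need d with 5·d ≡ 1 (mod 3072). Apply the extended Euclidean algorithm:
3072 = 614×5 + 2
5 = 2×2 + 1
2 = 2×1 + 0
Back-substitute:
1 = 5 − 2·2
1 = −2·3072 + 1229·5
So 5·1229 ≡ 1 (mod 3072), hence d = 1229.

1229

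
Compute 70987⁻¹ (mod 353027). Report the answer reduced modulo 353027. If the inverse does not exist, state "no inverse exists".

gcd(353027, 70987) by repeated division:
353027 = 4×70987 + 69079
70987 = 1×69079 + 1908
69079 = 36×1908 + 391
1908 = 4×391 + 344
391 = 1×344 + 47
344 = 7×47 + 15
47 = 3×15 + 2
15 = 7×2 + 1
2 = 2×1 + 0
Since gcd(70987, 353027) = 1, back-substitute to write 1 as a combination:
1 = 15 − 7·2
1 = −7·47 + 22·15
1 = 22·344 − 161·47
1 = −161·391 + 183·344
1 = 183·1908 − 893·391
1 = −893·69079 + 32331·1908
1 = 32331·70987 − 33224·69079
1 = −33224·353027 + 165227·70987
So 70987·165227 ≡ 1 (mod 353027).

165227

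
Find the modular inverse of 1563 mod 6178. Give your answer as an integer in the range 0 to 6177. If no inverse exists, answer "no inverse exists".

Extended Euclidean algorithm:
6178 = 3×1563 + 1489
1563 = 1×1489 + 74
1489 = 20×74 + 9
74 = 8×9 + 2
9 = 4×2 + 1
2 = 2×1 + 0
Since gcd(1563, 6178) = 1, back-substitute to write 1 as a combination:
1 = 9 − 4·2
1 = −4·74 + 33·9
1 = 33·1489 − 664·74
1 = −664·1563 + 697·1489
1 = 697·6178 − 2755·1563
Hence 1563⁻¹ ≡ -2755 ≡ 3423 (mod 6178).

3423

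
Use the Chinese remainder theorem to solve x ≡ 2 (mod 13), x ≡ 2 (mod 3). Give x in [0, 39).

2

Write x = 2 + 13·k. Then 13·k ≡ 2 − 2 ≡ 0 (mod 3).
Need 13⁻¹ mod 3. Extended Euclid on (3, 1):
3 = 3·1 + 0
13⁻¹ ≡ 1 (mod 3), so k ≡ 1·0 ≡ 0 (mod 3).
x = 2 + 13·0 = 2.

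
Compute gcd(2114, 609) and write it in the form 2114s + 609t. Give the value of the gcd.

7

Euclidean algorithm:
2114 = 3×609 + 287
609 = 2×287 + 35
287 = 8×35 + 7
35 = 5×7 + 0
gcd(2114, 609) = 7.
Back-substituting:
7 = 287 − 8·35
7 = −8·609 + 17·287
7 = 17·2114 − 59·609
So 7 = (17)·2114 + (-59)·609.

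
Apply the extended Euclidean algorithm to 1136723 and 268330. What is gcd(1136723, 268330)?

1

Apply Euclid's algorithm to 1136723 and 268330:
1136723 = 4*268330 + 63403
268330 = 4*63403 + 14718
63403 = 4*14718 + 4531
14718 = 3*4531 + 1125
4531 = 4*1125 + 31
1125 = 36*31 + 9
31 = 3*9 + 4
9 = 2*4 + 1
4 = 4*1 + 0
gcd(1136723, 268330) = 1.
Express as a combination:
1 = 9 − 2·4
1 = −2·31 + 7·9
1 = 7·1125 − 254·31
1 = −254·4531 + 1023·1125
1 = 1023·14718 − 3323·4531
1 = −3323·63403 + 14315·14718
1 = 14315·268330 − 60583·63403
1 = −60583·1136723 + 256647·268330
So 1 = (-60583)·1136723 + (256647)·268330.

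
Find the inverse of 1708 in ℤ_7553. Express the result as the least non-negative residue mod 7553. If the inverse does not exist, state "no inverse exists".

Compute gcd(1708, 7553):
7553 = 4·1708 + 721
1708 = 2·721 + 266
721 = 2·266 + 189
266 = 1·189 + 77
189 = 2·77 + 35
77 = 2·35 + 7
35 = 5·7 + 0
The gcd is 7, not 1, hence no inverse exists.

no inverse exists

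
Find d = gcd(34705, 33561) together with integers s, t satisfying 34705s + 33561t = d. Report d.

Euclidean algorithm:
34705 = 1*33561 + 1144
33561 = 29*1144 + 385
1144 = 2*385 + 374
385 = 1*374 + 11
374 = 34*11 + 0
gcd(34705, 33561) = 11.
Express as a combination:
11 = 385 − 374
11 = −1144 + 3·385
11 = 3·33561 − 88·1144
11 = −88·34705 + 91·33561
So 11 = (-88)·34705 + (91)·33561.

11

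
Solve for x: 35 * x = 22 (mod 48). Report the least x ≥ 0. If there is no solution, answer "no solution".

2

First find gcd(35, 48):
48 = 1*35 + 13
35 = 2*13 + 9
13 = 1*9 + 4
9 = 2*4 + 1
4 = 4*1 + 0
gcd = 1, so a unique solution mod 48 exists.
Back-substitute for the Bézout coefficients:
1 = 9 − 2·4
1 = −2·13 + 3·9
1 = 3·35 − 8·13
1 = −8·48 + 11·35
So 35·(11) ≡ 1 (mod 48), giving 35⁻¹ ≡ 11.
x ≡ 35⁻¹·22 ≡ 11·22 ≡ 2 (mod 48).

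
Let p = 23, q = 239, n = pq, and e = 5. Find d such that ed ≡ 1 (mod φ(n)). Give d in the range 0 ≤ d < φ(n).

4189

φ(n) = (p−1)(q−1) = 22·238 = 5236.
Need d with 5·d ≡ 1 (mod 5236). Apply the extended Euclidean algorithm:
5236 = 1047*5 + 1
5 = 5*1 + 0
Back-substitute:
1 = 5236 − 1047·5
So 5·(-1047) ≡ 1 (mod 5236), hence d ≡ -1047 ≡ 4189 (mod 5236).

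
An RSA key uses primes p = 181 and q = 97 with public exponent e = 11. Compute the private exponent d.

φ(n) = (p−1)(q−1) = 180·96 = 17280.
Need d with 11·d ≡ 1 (mod 17280). Apply the extended Euclidean algorithm:
17280 = 1570*11 + 10
11 = 1*10 + 1
10 = 10*1 + 0
Back-substitute:
1 = 11 − 10
1 = −17280 + 1571·11
So 11·1571 ≡ 1 (mod 17280), hence d = 1571.

1571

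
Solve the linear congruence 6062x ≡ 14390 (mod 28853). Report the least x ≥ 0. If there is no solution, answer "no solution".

First find gcd(6062, 28853):
28853 = 4·6062 + 4605
6062 = 1·4605 + 1457
4605 = 3·1457 + 234
1457 = 6·234 + 53
234 = 4·53 + 22
53 = 2·22 + 9
22 = 2·9 + 4
9 = 2·4 + 1
4 = 4·1 + 0
gcd = 1, so a unique solution mod 28853 exists.
Back-substitute for the Bézout coefficients:
1 = 9 − 2·4
1 = −2·22 + 5·9
1 = 5·53 − 12·22
1 = −12·234 + 53·53
1 = 53·1457 − 330·234
1 = −330·4605 + 1043·1457
1 = 1043·6062 − 1373·4605
1 = −1373·28853 + 6535·6062
So 6062·(6535) ≡ 1 (mod 28853), giving 6062⁻¹ ≡ 6535.
x ≡ 6062⁻¹·14390 ≡ 6535·14390 ≡ 6723 (mod 28853).

6723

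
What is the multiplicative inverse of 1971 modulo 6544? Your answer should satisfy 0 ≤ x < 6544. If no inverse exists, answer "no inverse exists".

923

Extended Euclidean algorithm:
6544 = 3·1971 + 631
1971 = 3·631 + 78
631 = 8·78 + 7
78 = 11·7 + 1
7 = 7·1 + 0
Since gcd(1971, 6544) = 1, back-substitute to write 1 as a combination:
1 = 78 − 11·7
1 = −11·631 + 89·78
1 = 89·1971 − 278·631
1 = −278·6544 + 923·1971
So 1971·923 ≡ 1 (mod 6544).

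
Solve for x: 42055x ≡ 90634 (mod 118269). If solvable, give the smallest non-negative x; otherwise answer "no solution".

70882

First find gcd(42055, 118269):
118269 = 2*42055 + 34159
42055 = 1*34159 + 7896
34159 = 4*7896 + 2575
7896 = 3*2575 + 171
2575 = 15*171 + 10
171 = 17*10 + 1
10 = 10*1 + 0
gcd = 1, so a unique solution mod 118269 exists.
Back-substitute for the Bézout coefficients:
1 = 171 − 17·10
1 = −17·2575 + 256·171
1 = 256·7896 − 785·2575
1 = −785·34159 + 3396·7896
1 = 3396·42055 − 4181·34159
1 = −4181·118269 + 11758·42055
So 42055·(11758) ≡ 1 (mod 118269), giving 42055⁻¹ ≡ 11758.
x ≡ 42055⁻¹·90634 ≡ 11758·90634 ≡ 70882 (mod 118269).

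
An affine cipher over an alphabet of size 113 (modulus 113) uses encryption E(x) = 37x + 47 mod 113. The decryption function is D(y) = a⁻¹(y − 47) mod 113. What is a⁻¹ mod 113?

Extended Euclidean algorithm:
113 = 3×37 + 2
37 = 18×2 + 1
2 = 2×1 + 0
gcd = 1, so the inverse exists. Back-substitute:
1 = 37 − 18·2
1 = −18·113 + 55·37
So 37·55 ≡ 1 (mod 113).

55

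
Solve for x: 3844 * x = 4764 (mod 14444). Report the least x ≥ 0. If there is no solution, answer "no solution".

3244

First find gcd(3844, 14444):
14444 = 3·3844 + 2912
3844 = 1·2912 + 932
2912 = 3·932 + 116
932 = 8·116 + 4
116 = 29·4 + 0
gcd = 4 and 4 | 4764, so solutions exist. Divide through by 4: 961x ≡ 1191 (mod 3611).
Now find 961⁻¹ mod 3611:
3611 = 3*961 + 728
961 = 1*728 + 233
728 = 3*233 + 29
233 = 8*29 + 1
29 = 29*1 + 0
Back-substitute:
1 = 233 − 8·29
1 = −8·728 + 25·233
1 = 25·961 − 33·728
1 = −33·3611 + 124·961
So 961⁻¹ ≡ 124 (mod 3611).
Then x ≡ 124·1191 ≡ 3244 (mod 3611); the smallest non-negative solution is x = 3244.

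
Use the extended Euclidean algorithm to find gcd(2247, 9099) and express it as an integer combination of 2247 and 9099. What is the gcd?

Repeated division:
9099 = 4*2247 + 111
2247 = 20*111 + 27
111 = 4*27 + 3
27 = 9*3 + 0
gcd(2247, 9099) = 3.
Back-substituting:
3 = 111 − 4·27
3 = −4·2247 + 81·111
3 = 81·9099 − 328·2247
So 3 = (81)·9099 + (-328)·2247.

3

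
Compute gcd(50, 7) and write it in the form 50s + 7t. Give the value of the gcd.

1

Euclidean algorithm:
50 = 7*7 + 1
7 = 7*1 + 0
gcd(50, 7) = 1.
Express as a combination:
1 = 50 − 7·7
So 1 = (1)·50 + (-7)·7.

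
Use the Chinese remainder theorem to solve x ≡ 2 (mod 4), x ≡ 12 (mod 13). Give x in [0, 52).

Write x = 2 + 4·k. Then 4·k ≡ 12 − 2 ≡ 10 (mod 13).
Need 4⁻¹ mod 13. Extended Euclid on (13, 4):
13 = 3·4 + 1
4 = 4·1 + 0
Back-substitute:
1 = 13 − 3·4
4⁻¹ ≡ 10 (mod 13), so k ≡ 10·10 ≡ 9 (mod 13).
x = 2 + 4·9 = 38.

38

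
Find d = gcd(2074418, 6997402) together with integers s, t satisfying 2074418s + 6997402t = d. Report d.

2

Euclidean algorithm:
6997402 = 3×2074418 + 774148
2074418 = 2×774148 + 526122
774148 = 1×526122 + 248026
526122 = 2×248026 + 30070
248026 = 8×30070 + 7466
30070 = 4×7466 + 206
7466 = 36×206 + 50
206 = 4×50 + 6
50 = 8×6 + 2
6 = 3×2 + 0
gcd(2074418, 6997402) = 2.
Express as a combination:
2 = 50 − 8·6
2 = −8·206 + 33·50
2 = 33·7466 − 1196·206
2 = −1196·30070 + 4817·7466
2 = 4817·248026 − 39732·30070
2 = −39732·526122 + 84281·248026
2 = 84281·774148 − 124013·526122
2 = −124013·2074418 + 332307·774148
2 = 332307·6997402 − 1120934·2074418
So 2 = (332307)·6997402 + (-1120934)·2074418.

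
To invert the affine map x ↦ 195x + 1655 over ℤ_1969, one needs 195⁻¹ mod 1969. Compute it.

414

Apply the Euclidean algorithm to 1969 and 195:
1969 = 10×195 + 19
195 = 10×19 + 5
19 = 3×5 + 4
5 = 1×4 + 1
4 = 4×1 + 0
Since gcd(195, 1969) = 1, back-substitute to write 1 as a combination:
1 = 5 − 4
1 = −19 + 4·5
1 = 4·195 − 41·19
1 = −41·1969 + 414·195
So 195·414 ≡ 1 (mod 1969).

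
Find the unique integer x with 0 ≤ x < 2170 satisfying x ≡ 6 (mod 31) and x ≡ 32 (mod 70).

Write x = 6 + 31·k. Then 31·k ≡ 32 − 6 ≡ 26 (mod 70).
Need 31⁻¹ mod 70. Extended Euclid on (70, 31):
70 = 2*31 + 8
31 = 3*8 + 7
8 = 1*7 + 1
7 = 7*1 + 0
Back-substitute:
1 = 8 − 7
1 = −31 + 4·8
1 = 4·70 − 9·31
31⁻¹ ≡ 61 (mod 70), so k ≡ 61·26 ≡ 46 (mod 70).
x = 6 + 31·46 = 1432.

1432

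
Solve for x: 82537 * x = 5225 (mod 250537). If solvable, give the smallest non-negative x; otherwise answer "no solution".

no solution

gcd(82537, 250537):
250537 = 3×82537 + 2926
82537 = 28×2926 + 609
2926 = 4×609 + 490
609 = 1×490 + 119
490 = 4×119 + 14
119 = 8×14 + 7
14 = 2×7 + 0
gcd = 7, but 7 ∤ 5225, so the congruence has no solution.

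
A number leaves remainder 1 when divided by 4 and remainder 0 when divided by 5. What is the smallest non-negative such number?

Write x = 1 + 4·k. Then 4·k ≡ 0 − 1 ≡ 4 (mod 5).
Need 4⁻¹ mod 5. Extended Euclid on (5, 4):
5 = 1*4 + 1
4 = 4*1 + 0
Back-substitute:
1 = 5 − 4
4⁻¹ ≡ 4 (mod 5), so k ≡ 4·4 ≡ 1 (mod 5).
x = 1 + 4·1 = 5.

5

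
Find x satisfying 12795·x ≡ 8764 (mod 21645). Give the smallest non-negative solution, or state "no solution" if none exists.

no solution

gcd(12795, 21645):
21645 = 1·12795 + 8850
12795 = 1·8850 + 3945
8850 = 2·3945 + 960
3945 = 4·960 + 105
960 = 9·105 + 15
105 = 7·15 + 0
gcd = 15, but 15 ∤ 8764, so the congruence has no solution.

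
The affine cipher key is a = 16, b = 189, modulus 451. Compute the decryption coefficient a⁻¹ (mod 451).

Extended Euclidean algorithm:
451 = 28*16 + 3
16 = 5*3 + 1
3 = 3*1 + 0
Since gcd(16, 451) = 1, back-substitute to write 1 as a combination:
1 = 16 − 5·3
1 = −5·451 + 141·16
So 16·141 ≡ 1 (mod 451).

141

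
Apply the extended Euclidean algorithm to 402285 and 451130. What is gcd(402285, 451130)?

Euclidean algorithm:
451130 = 1·402285 + 48845
402285 = 8·48845 + 11525
48845 = 4·11525 + 2745
11525 = 4·2745 + 545
2745 = 5·545 + 20
545 = 27·20 + 5
20 = 4·5 + 0
gcd(402285, 451130) = 5.
Express as a combination:
5 = 545 − 27·20
5 = −27·2745 + 136·545
5 = 136·11525 − 571·2745
5 = −571·48845 + 2420·11525
5 = 2420·402285 − 19931·48845
5 = −19931·451130 + 22351·402285
So 5 = (-19931)·451130 + (22351)·402285.

5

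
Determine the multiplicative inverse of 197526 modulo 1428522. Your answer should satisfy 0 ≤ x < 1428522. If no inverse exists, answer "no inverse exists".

Euclidean algorithm on 1428522, 197526:
1428522 = 7×197526 + 45840
197526 = 4×45840 + 14166
45840 = 3×14166 + 3342
14166 = 4×3342 + 798
3342 = 4×798 + 150
798 = 5×150 + 48
150 = 3×48 + 6
48 = 8×6 + 0
Since gcd = 6 > 1, 197526 is not a unit mod 1428522.

no inverse exists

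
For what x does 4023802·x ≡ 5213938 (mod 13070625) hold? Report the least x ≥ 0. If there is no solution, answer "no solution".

8177119

First find gcd(4023802, 13070625):
13070625 = 3·4023802 + 999219
4023802 = 4·999219 + 26926
999219 = 37·26926 + 2957
26926 = 9·2957 + 313
2957 = 9·313 + 140
313 = 2·140 + 33
140 = 4·33 + 8
33 = 4·8 + 1
8 = 8·1 + 0
gcd = 1, so a unique solution mod 13070625 exists.
Back-substitute for the Bézout coefficients:
1 = 33 − 4·8
1 = −4·140 + 17·33
1 = 17·313 − 38·140
1 = −38·2957 + 359·313
1 = 359·26926 − 3269·2957
1 = −3269·999219 + 121312·26926
1 = 121312·4023802 − 488517·999219
1 = −488517·13070625 + 1586863·4023802
So 4023802·(1586863) ≡ 1 (mod 13070625), giving 4023802⁻¹ ≡ 1586863.
x ≡ 4023802⁻¹·5213938 ≡ 1586863·5213938 ≡ 8177119 (mod 13070625).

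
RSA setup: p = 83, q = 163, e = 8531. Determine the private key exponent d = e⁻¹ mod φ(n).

φ(n) = (p−1)(q−1) = 82·162 = 13284.
Need d with 8531·d ≡ 1 (mod 13284). Apply the extended Euclidean algorithm:
13284 = 1×8531 + 4753
8531 = 1×4753 + 3778
4753 = 1×3778 + 975
3778 = 3×975 + 853
975 = 1×853 + 122
853 = 6×122 + 121
122 = 1×121 + 1
121 = 121×1 + 0
Back-substitute:
1 = 122 − 121
1 = −853 + 7·122
1 = 7·975 − 8·853
1 = −8·3778 + 31·975
1 = 31·4753 − 39·3778
1 = −39·8531 + 70·4753
1 = 70·13284 − 109·8531
So 8531·(-109) ≡ 1 (mod 13284), hence d ≡ -109 ≡ 13175 (mod 13284).

13175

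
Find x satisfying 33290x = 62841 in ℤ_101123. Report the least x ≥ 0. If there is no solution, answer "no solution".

First find gcd(33290, 101123):
101123 = 3×33290 + 1253
33290 = 26×1253 + 712
1253 = 1×712 + 541
712 = 1×541 + 171
541 = 3×171 + 28
171 = 6×28 + 3
28 = 9×3 + 1
3 = 3×1 + 0
gcd = 1, so a unique solution mod 101123 exists.
Back-substitute for the Bézout coefficients:
1 = 28 − 9·3
1 = −9·171 + 55·28
1 = 55·541 − 174·171
1 = −174·712 + 229·541
1 = 229·1253 − 403·712
1 = −403·33290 + 10707·1253
1 = 10707·101123 − 32524·33290
So 33290·(-32524) ≡ 1 (mod 101123), giving 33290⁻¹ ≡ 68599.
x ≡ 33290⁻¹·62841 ≡ 68599·62841 ≡ 57392 (mod 101123).

57392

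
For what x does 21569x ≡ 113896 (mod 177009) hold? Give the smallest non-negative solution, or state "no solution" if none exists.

First find gcd(21569, 177009):
177009 = 8×21569 + 4457
21569 = 4×4457 + 3741
4457 = 1×3741 + 716
3741 = 5×716 + 161
716 = 4×161 + 72
161 = 2×72 + 17
72 = 4×17 + 4
17 = 4×4 + 1
4 = 4×1 + 0
gcd = 1, so a unique solution mod 177009 exists.
Back-substitute for the Bézout coefficients:
1 = 17 − 4·4
1 = −4·72 + 17·17
1 = 17·161 − 38·72
1 = −38·716 + 169·161
1 = 169·3741 − 883·716
1 = −883·4457 + 1052·3741
1 = 1052·21569 − 5091·4457
1 = −5091·177009 + 41780·21569
So 21569·(41780) ≡ 1 (mod 177009), giving 21569⁻¹ ≡ 41780.
x ≡ 21569⁻¹·113896 ≡ 41780·113896 ≡ 41933 (mod 177009).

41933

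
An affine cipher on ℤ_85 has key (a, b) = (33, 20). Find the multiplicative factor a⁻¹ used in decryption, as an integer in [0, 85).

Extended Euclidean algorithm:
85 = 2*33 + 19
33 = 1*19 + 14
19 = 1*14 + 5
14 = 2*5 + 4
5 = 1*4 + 1
4 = 4*1 + 0
The gcd is 1. Working backward:
1 = 5 − 4
1 = −14 + 3·5
1 = 3·19 − 4·14
1 = −4·33 + 7·19
1 = 7·85 − 18·33
So 33·(-18) ≡ 1 (mod 85), and -18 ≡ 67 (mod 85).

67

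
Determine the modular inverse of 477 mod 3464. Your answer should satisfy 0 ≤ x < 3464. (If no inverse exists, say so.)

Extended Euclidean algorithm:
3464 = 7×477 + 125
477 = 3×125 + 102
125 = 1×102 + 23
102 = 4×23 + 10
23 = 2×10 + 3
10 = 3×3 + 1
3 = 3×1 + 0
gcd = 1, so the inverse exists. Back-substitute:
1 = 10 − 3·3
1 = −3·23 + 7·10
1 = 7·102 − 31·23
1 = −31·125 + 38·102
1 = 38·477 − 145·125
1 = −145·3464 + 1053·477
So 477·1053 ≡ 1 (mod 3464).

1053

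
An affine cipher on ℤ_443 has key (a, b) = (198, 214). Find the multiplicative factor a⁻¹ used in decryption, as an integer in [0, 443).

Run Euclid on (443, 198):
443 = 2·198 + 47
198 = 4·47 + 10
47 = 4·10 + 7
10 = 1·7 + 3
7 = 2·3 + 1
3 = 3·1 + 0
Since gcd(198, 443) = 1, back-substitute to write 1 as a combination:
1 = 7 − 2·3
1 = −2·10 + 3·7
1 = 3·47 − 14·10
1 = −14·198 + 59·47
1 = 59·443 − 132·198
Hence 198⁻¹ ≡ -132 ≡ 311 (mod 443).

311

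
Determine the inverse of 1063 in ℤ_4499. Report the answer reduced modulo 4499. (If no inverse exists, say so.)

1020

gcd(4499, 1063) by repeated division:
4499 = 4×1063 + 247
1063 = 4×247 + 75
247 = 3×75 + 22
75 = 3×22 + 9
22 = 2×9 + 4
9 = 2×4 + 1
4 = 4×1 + 0
gcd = 1, so the inverse exists. Back-substitute:
1 = 9 − 2·4
1 = −2·22 + 5·9
1 = 5·75 − 17·22
1 = −17·247 + 56·75
1 = 56·1063 − 241·247
1 = −241·4499 + 1020·1063
So 1063·1020 ≡ 1 (mod 4499).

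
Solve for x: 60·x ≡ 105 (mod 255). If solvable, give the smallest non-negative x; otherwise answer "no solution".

6

First find gcd(60, 255):
255 = 4*60 + 15
60 = 4*15 + 0
gcd = 15 and 15 | 105, so solutions exist. Divide through by 15: 4x ≡ 7 (mod 17).
Now find 4⁻¹ mod 17:
17 = 4×4 + 1
4 = 4×1 + 0
Back-substitute:
1 = 17 − 4·4
So 4·(-4) ≡ 1 (mod 17), i.e. 4⁻¹ ≡ 13.
Then x ≡ 13·7 ≡ 6 (mod 17); the smallest non-negative solution is x = 6.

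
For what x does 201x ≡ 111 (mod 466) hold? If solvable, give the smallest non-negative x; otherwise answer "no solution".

397

First find gcd(201, 466):
466 = 2×201 + 64
201 = 3×64 + 9
64 = 7×9 + 1
9 = 9×1 + 0
gcd = 1, so a unique solution mod 466 exists.
Back-substitute for the Bézout coefficients:
1 = 64 − 7·9
1 = −7·201 + 22·64
1 = 22·466 − 51·201
So 201·(-51) ≡ 1 (mod 466), giving 201⁻¹ ≡ 415.
x ≡ 201⁻¹·111 ≡ 415·111 ≡ 397 (mod 466).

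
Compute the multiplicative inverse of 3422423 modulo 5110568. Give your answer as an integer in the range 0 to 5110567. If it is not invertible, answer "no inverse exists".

4290471

gcd(5110568, 3422423) by repeated division:
5110568 = 1·3422423 + 1688145
3422423 = 2·1688145 + 46133
1688145 = 36·46133 + 27357
46133 = 1·27357 + 18776
27357 = 1·18776 + 8581
18776 = 2·8581 + 1614
8581 = 5·1614 + 511
1614 = 3·511 + 81
511 = 6·81 + 25
81 = 3·25 + 6
25 = 4·6 + 1
6 = 6·1 + 0
The gcd is 1. Working backward:
1 = 25 − 4·6
1 = −4·81 + 13·25
1 = 13·511 − 82·81
1 = −82·1614 + 259·511
1 = 259·8581 − 1377·1614
1 = −1377·18776 + 3013·8581
1 = 3013·27357 − 4390·18776
1 = −4390·46133 + 7403·27357
1 = 7403·1688145 − 270898·46133
1 = −270898·3422423 + 549199·1688145
1 = 549199·5110568 − 820097·3422423
Thus 3422423·(-820097) ≡ 1 (mod 5110568); reducing, -820097 mod 5110568 = 4290471.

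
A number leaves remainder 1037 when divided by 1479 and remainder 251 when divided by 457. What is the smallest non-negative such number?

403325

Write x = 1037 + 1479·k. Then 1479·k ≡ 251 − 1037 ≡ 128 (mod 457).
Need 1479⁻¹ mod 457. Extended Euclid on (457, 108):
457 = 4×108 + 25
108 = 4×25 + 8
25 = 3×8 + 1
8 = 8×1 + 0
Back-substitute:
1 = 25 − 3·8
1 = −3·108 + 13·25
1 = 13·457 − 55·108
1479⁻¹ ≡ 402 (mod 457), so k ≡ 402·128 ≡ 272 (mod 457).
x = 1037 + 1479·272 = 403325.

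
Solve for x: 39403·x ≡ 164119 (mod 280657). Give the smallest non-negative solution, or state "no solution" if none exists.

no solution

gcd(39403, 280657):
280657 = 7×39403 + 4836
39403 = 8×4836 + 715
4836 = 6×715 + 546
715 = 1×546 + 169
546 = 3×169 + 39
169 = 4×39 + 13
39 = 3×13 + 0
gcd = 13, but 13 ∤ 164119, so the congruence has no solution.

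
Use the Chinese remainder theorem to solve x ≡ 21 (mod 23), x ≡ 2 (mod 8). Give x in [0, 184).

90

Write x = 21 + 23·k. Then 23·k ≡ 2 − 21 ≡ 5 (mod 8).
Need 23⁻¹ mod 8. Extended Euclid on (8, 7):
8 = 1*7 + 1
7 = 7*1 + 0
Back-substitute:
1 = 8 − 7
23⁻¹ ≡ 7 (mod 8), so k ≡ 7·5 ≡ 3 (mod 8).
x = 21 + 23·3 = 90.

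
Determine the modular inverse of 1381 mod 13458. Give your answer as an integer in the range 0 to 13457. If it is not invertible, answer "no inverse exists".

gcd(13458, 1381) by repeated division:
13458 = 9*1381 + 1029
1381 = 1*1029 + 352
1029 = 2*352 + 325
352 = 1*325 + 27
325 = 12*27 + 1
27 = 27*1 + 0
Since gcd(1381, 13458) = 1, back-substitute to write 1 as a combination:
1 = 325 − 12·27
1 = −12·352 + 13·325
1 = 13·1029 − 38·352
1 = −38·1381 + 51·1029
1 = 51·13458 − 497·1381
Thus 1381·(-497) ≡ 1 (mod 13458); reducing, -497 mod 13458 = 12961.

12961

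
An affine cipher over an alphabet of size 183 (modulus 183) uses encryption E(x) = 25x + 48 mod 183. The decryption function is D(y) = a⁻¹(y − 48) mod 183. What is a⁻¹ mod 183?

Run Euclid on (183, 25):
183 = 7·25 + 8
25 = 3·8 + 1
8 = 8·1 + 0
gcd = 1, so the inverse exists. Back-substitute:
1 = 25 − 3·8
1 = −3·183 + 22·25
So 25·22 ≡ 1 (mod 183).

22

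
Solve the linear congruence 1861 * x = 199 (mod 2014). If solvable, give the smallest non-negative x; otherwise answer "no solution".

First find gcd(1861, 2014):
2014 = 1*1861 + 153
1861 = 12*153 + 25
153 = 6*25 + 3
25 = 8*3 + 1
3 = 3*1 + 0
gcd = 1, so a unique solution mod 2014 exists.
Back-substitute for the Bézout coefficients:
1 = 25 − 8·3
1 = −8·153 + 49·25
1 = 49·1861 − 596·153
1 = −596·2014 + 645·1861
So 1861·(645) ≡ 1 (mod 2014), giving 1861⁻¹ ≡ 645.
x ≡ 1861⁻¹·199 ≡ 645·199 ≡ 1473 (mod 2014).

1473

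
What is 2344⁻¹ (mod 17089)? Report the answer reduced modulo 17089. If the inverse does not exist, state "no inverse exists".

4542

gcd(17089, 2344) by repeated division:
17089 = 7·2344 + 681
2344 = 3·681 + 301
681 = 2·301 + 79
301 = 3·79 + 64
79 = 1·64 + 15
64 = 4·15 + 4
15 = 3·4 + 3
4 = 1·3 + 1
3 = 3·1 + 0
Since gcd(2344, 17089) = 1, back-substitute to write 1 as a combination:
1 = 4 − 3
1 = −15 + 4·4
1 = 4·64 − 17·15
1 = −17·79 + 21·64
1 = 21·301 − 80·79
1 = −80·681 + 181·301
1 = 181·2344 − 623·681
1 = −623·17089 + 4542·2344
So 2344·4542 ≡ 1 (mod 17089).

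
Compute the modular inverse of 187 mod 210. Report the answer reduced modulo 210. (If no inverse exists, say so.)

73

Apply the Euclidean algorithm to 210 and 187:
210 = 1*187 + 23
187 = 8*23 + 3
23 = 7*3 + 2
3 = 1*2 + 1
2 = 2*1 + 0
gcd = 1, so the inverse exists. Back-substitute:
1 = 3 − 2
1 = −23 + 8·3
1 = 8·187 − 65·23
1 = −65·210 + 73·187
So 187·73 ≡ 1 (mod 210).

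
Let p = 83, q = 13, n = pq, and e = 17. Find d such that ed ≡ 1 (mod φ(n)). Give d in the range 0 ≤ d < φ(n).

521

φ(n) = (p−1)(q−1) = 82·12 = 984.
Need d with 17·d ≡ 1 (mod 984). Apply the extended Euclidean algorithm:
984 = 57*17 + 15
17 = 1*15 + 2
15 = 7*2 + 1
2 = 2*1 + 0
Back-substitute:
1 = 15 − 7·2
1 = −7·17 + 8·15
1 = 8·984 − 463·17
So 17·(-463) ≡ 1 (mod 984), hence d ≡ -463 ≡ 521 (mod 984).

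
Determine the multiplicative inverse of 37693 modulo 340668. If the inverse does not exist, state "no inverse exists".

193069

Run Euclid on (340668, 37693):
340668 = 9×37693 + 1431
37693 = 26×1431 + 487
1431 = 2×487 + 457
487 = 1×457 + 30
457 = 15×30 + 7
30 = 4×7 + 2
7 = 3×2 + 1
2 = 2×1 + 0
Since gcd(37693, 340668) = 1, back-substitute to write 1 as a combination:
1 = 7 − 3·2
1 = −3·30 + 13·7
1 = 13·457 − 198·30
1 = −198·487 + 211·457
1 = 211·1431 − 620·487
1 = −620·37693 + 16331·1431
1 = 16331·340668 − 147599·37693
Hence 37693⁻¹ ≡ -147599 ≡ 193069 (mod 340668).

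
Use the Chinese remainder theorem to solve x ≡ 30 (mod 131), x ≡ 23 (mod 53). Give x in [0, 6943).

5270

Write x = 30 + 131·k. Then 131·k ≡ 23 − 30 ≡ 46 (mod 53).
Need 131⁻¹ mod 53. Extended Euclid on (53, 25):
53 = 2*25 + 3
25 = 8*3 + 1
3 = 3*1 + 0
Back-substitute:
1 = 25 − 8·3
1 = −8·53 + 17·25
131⁻¹ ≡ 17 (mod 53), so k ≡ 17·46 ≡ 40 (mod 53).
x = 30 + 131·40 = 5270.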